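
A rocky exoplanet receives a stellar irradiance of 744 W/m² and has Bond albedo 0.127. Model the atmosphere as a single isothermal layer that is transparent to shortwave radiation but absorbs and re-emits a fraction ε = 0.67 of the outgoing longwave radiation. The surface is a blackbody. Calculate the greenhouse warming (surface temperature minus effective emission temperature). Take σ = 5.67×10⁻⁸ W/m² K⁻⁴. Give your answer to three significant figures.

At the top of the atmosphere, σT_e⁴ = S(1−α)/4 = 162.4 W/m², giving T_e = 231.3 K.
The surface balance (absorbed SW + ε·downward IR = σT_s⁴) with T_a⁴ = T_s⁴/2 reduces to T_s = T_e·[2/(2−ε)]^¼ = 256.2 K.
Greenhouse warming: T_s − T_e = 24.84 K.

24.8 kelvin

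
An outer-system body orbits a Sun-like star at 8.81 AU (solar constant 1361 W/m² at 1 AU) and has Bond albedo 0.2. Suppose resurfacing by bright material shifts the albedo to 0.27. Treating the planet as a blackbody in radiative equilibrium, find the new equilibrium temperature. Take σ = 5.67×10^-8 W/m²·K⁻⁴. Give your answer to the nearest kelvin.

87 kelvin

By the inverse-square law, S = 1361/8.81² = 17.54 W/m².
With the new albedo, S(1−α₂)/4 = 3.200 W/m², so T₂ = 86.68 K.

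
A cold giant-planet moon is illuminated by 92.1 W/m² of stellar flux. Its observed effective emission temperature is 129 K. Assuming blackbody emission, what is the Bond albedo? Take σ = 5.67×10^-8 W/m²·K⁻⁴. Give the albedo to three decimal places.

From σT⁴ = S(1−α)/4 we invert for α: 1−α = 4σT⁴/S.
σT⁴ = 15.70 W/m², so 4σT⁴ = 62.81 W/m².
Hence α = 1 − 62.81/92.10 = 0.3181.

0.318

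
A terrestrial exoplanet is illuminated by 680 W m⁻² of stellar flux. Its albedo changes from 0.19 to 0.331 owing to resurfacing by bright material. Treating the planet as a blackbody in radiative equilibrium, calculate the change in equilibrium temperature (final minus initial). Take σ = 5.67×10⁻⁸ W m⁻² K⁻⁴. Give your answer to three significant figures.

-10.4 K

Initial: T₁ = [S(1−0.19)/(4σ)]^(1/4) = 222.0 K.
Final:   T₂ = [S(1−0.331)/(4σ)]^(1/4) = 211.6 K.
Change: 211.6 − 222.0 = -10.36 K.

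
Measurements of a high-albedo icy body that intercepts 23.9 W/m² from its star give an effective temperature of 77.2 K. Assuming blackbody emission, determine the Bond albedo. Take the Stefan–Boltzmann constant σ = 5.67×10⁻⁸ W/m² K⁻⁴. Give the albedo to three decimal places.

0.663

Rearranging the radiative balance, α = 1 − 4σT⁴/S.
σT⁴ = 2.014 W/m², so 4σT⁴ = 8.056 W/m².
1−α = 8.056/23.90 = 0.3371, so α = 0.6629.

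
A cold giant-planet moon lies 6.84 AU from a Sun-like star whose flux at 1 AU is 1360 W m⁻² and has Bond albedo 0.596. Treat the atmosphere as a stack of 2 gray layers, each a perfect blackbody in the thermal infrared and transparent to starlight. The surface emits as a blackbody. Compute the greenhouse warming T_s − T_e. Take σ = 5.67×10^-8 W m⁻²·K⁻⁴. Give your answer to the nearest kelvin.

Flux at the orbit: S = 1360/(6.84)² = 29.07 W m⁻².
The effective emission temperature is T_e = [S(1−α)/(4σ)]^¼ = 84.83 K.
T_s = (N+1)^(1/4)·T_e = 111.6 K.
Warming: T_s − T_e = 26.81 K.

27 K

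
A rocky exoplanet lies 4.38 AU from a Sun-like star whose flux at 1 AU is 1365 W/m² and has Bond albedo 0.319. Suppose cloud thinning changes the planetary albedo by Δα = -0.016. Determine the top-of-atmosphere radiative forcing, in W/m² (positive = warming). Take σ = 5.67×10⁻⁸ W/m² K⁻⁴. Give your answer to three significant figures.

By the inverse-square law, S = 1365/4.38² = 71.15 W/m².
The change in absorbed flux is Δ[S(1−α)/4] = −SΔα/4 = 0.2846 W/m².

0.285 W/m²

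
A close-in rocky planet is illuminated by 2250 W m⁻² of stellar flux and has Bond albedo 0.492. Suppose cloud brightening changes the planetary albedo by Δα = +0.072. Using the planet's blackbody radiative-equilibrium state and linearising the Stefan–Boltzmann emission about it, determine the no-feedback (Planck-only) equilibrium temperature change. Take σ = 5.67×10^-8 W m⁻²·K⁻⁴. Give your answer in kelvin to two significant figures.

-9.4 K

Unperturbed T_e = [2250·(1−0.492)/(4σ)]^¼ = 266.4 K.
ΔF = −(S/4)Δα = −(2250/4)×(+0.072) = -40.50 W m⁻².
The Planck feedback parameter is 4σT_e³ = 4.290 W m⁻²/K.
Hence the no-feedback warming is ΔF/(4σT_e³) = -9.44 K.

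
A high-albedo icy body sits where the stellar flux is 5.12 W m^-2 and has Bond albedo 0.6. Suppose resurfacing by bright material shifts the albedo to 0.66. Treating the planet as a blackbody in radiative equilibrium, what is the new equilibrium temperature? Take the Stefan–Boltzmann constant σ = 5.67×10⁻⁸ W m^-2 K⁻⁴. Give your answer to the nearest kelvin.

53 K

T₂ = [S(1−α₂)/(4σ)]^(1/4) = [5.120·0.34/(4σ)]^(1/4) = 52.64 K.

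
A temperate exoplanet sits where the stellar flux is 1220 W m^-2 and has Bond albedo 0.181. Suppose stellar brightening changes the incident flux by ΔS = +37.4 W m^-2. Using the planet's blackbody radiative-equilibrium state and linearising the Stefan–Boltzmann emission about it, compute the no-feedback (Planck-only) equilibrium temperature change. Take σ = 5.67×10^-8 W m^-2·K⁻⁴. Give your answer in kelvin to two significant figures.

Unperturbed T_e = [1220·(1−0.181)/(4σ)]^¼ = 257.6 K.
TOA radiative forcing: ΔF = (1−α)ΔS/4 = 0.819·(+37.4)/4 = 7.658 W m^-2.
Planck response: λ_P = 4σT_e³ = 4·5.67×10⁻⁸·(257.6)³ = 3.878 W m^-2/K.
So ΔT₀ = 7.658/3.878 = 1.97 K.

2.0 kelvin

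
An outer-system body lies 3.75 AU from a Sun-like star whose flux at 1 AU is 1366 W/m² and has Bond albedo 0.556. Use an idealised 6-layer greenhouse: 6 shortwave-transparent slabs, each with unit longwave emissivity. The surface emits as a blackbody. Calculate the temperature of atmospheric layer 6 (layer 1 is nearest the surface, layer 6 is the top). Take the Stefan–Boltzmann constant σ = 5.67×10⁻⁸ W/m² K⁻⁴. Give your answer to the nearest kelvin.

Flux at the orbit: S = 1366/(3.75)² = 97.14 W/m².
OLR = S(1−α)/4 = 10.78 W/m²; the top layer radiates at T_e = 117.4 K.
The net upward flux σT_e⁴ is constant between every pair of levels, so T_k⁴ = (N+1−k)T_e⁴.
With k = 6: T_6 = (6+1−6)^¼·117.4 K = 117.4 K.

117 kelvin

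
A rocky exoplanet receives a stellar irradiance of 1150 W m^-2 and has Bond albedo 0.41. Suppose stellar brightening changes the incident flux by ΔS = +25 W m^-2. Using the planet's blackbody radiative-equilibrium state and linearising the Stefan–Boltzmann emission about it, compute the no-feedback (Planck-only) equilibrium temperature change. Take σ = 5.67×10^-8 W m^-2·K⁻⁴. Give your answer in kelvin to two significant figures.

1.3 K

Unperturbed T_e = [1150·(1−0.41)/(4σ)]^¼ = 233.9 K.
ΔF = Δ[S(1−α)]/4 = (1−0.41)·+25/4 = 3.688 W m^-2.
Planck response: λ_P = 4σT_e³ = 4·5.67×10⁻⁸·(233.9)³ = 2.901 W m^-2/K.
Hence the no-feedback warming is ΔF/(4σT_e³) = 1.27 K.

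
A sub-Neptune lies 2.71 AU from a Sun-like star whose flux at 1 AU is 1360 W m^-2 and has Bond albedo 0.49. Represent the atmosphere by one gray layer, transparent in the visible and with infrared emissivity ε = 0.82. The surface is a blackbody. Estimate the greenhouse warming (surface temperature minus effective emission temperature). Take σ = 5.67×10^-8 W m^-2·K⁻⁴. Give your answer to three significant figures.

20.1 kelvin

Flux at the orbit: S = 1360/(2.71)² = 185.2 W m^-2.
The planet radiates to space at T_e = [S(1−α)/(4σ)]^(1/4) = 142.9 K.
The surface balance (absorbed SW + ε·downward IR = σT_s⁴) with T_a⁴ = T_s⁴/2 reduces to T_s = T_e·[2/(2−ε)]^¼ = 163.0 K.
The atmosphere warms the surface by 20.14 K.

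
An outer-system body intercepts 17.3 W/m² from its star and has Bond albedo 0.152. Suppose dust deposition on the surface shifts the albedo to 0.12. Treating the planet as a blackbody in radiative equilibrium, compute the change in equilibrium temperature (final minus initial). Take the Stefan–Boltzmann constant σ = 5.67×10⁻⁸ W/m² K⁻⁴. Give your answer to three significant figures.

0.834 kelvin

With α = 0.152, T₁ = 89.68 K.
With α = 0.12, T₂ = 90.52 K.
Change: 90.52 − 89.68 = 0.8343 K.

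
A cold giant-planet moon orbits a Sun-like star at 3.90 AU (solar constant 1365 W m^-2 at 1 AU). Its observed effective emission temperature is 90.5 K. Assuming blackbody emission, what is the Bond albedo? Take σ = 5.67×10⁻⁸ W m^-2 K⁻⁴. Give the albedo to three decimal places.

0.830

Flux at the orbit: S = 1365/(3.90)² = 89.74 W m^-2.
Energy balance: S(1−α)/4 = σT⁴, so 1−α = 4σT⁴/S.
σT⁴ = 3.803 W m^-2, so 4σT⁴ = 15.21 W m^-2.
Hence α = 1 − 15.21/89.74 = 0.8305.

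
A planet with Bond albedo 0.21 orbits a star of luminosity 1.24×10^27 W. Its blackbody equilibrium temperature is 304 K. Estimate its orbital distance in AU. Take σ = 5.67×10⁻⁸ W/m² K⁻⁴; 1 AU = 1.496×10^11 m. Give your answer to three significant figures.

Energy balance gives S = 4σT⁴/(1−α) = 2452 W/m².
S = L/(4πd²) → d = √(L/4πS) = √(1.24×10^27/(4π·2452)) = 2.006×10^11 m = 1.341 AU.

1.34 AU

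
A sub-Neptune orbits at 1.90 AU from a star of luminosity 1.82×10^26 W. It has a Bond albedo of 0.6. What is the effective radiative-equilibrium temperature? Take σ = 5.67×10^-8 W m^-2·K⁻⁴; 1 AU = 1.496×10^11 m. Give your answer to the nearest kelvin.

133 K

Orbital distance: d = 1.90 AU = 2.842×10^11 m.
S = L/(4πd²) = 179.3 W m^-2.
Averaging over the sphere, the absorbed flux is S(1−α)/4 = 17.93 W m^-2.
Balancing against σT⁴: T = (17.93/5.67×10⁻⁸)^(1/4) = 133.3 K.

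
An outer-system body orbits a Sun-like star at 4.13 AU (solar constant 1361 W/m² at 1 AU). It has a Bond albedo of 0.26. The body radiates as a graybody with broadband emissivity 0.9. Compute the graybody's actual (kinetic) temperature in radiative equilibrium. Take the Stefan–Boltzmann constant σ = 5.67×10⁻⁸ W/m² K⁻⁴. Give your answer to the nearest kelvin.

Irradiance scales as 1/d², so S = 1361 W/m² × (1/4.13)² = 79.79 W/m².
The planet absorbs (1−α)S over its disc πR² and re-emits over 4πR², so the mean absorbed flux is (1−0.26)·79.79/4 = 14.76 W/m².
Equating to εσT⁴ with ε = 0.9: T = (14.76/0.9σ)^(1/4) = 130.4 K.

130 K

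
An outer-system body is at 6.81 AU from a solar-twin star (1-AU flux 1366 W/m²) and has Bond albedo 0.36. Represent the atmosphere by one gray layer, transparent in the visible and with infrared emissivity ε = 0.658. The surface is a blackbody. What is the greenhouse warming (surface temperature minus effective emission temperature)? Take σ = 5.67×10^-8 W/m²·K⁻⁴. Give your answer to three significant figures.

10.0 kelvin

Irradiance scales as 1/d², so S = 1366 W/m² × (1/6.81)² = 29.45 W/m².
The planet radiates to space at T_e = [S(1−α)/(4σ)]^(1/4) = 95.48 K.
Surface balance with a leaky layer gives σT_s⁴ = σT_e⁴·2/(2−ε), so T_s = T_e·[2/(2−0.658)]^(1/4) = 105.5 K.
T_s − T_e = 105.5 − 95.48 = 10.02 K.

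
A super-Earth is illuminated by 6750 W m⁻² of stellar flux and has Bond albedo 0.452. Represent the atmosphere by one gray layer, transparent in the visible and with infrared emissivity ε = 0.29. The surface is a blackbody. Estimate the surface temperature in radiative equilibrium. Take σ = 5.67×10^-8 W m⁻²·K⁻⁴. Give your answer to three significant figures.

Effective emission temperature (TOA balance): σT_e⁴ = S(1−α)/4 = 924.8 W m⁻² → T_e = 357.4 K.
For a single slab of emissivity ε, T_s⁴ = 2T_e⁴/(2−ε); thus T_s = 357.4·(1.17)^(1/4) = 371.6 K.

372 kelvin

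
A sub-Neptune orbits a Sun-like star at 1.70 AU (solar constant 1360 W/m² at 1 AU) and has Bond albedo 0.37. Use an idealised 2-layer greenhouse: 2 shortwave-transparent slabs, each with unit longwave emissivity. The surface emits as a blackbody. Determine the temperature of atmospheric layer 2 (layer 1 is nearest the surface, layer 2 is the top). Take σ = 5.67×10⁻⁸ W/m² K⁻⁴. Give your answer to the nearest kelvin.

Irradiance scales as 1/d², so S = 1360 W/m² × (1/1.70)² = 470.6 W/m².
The effective emission temperature is T_e = [S(1−α)/(4σ)]^¼ = 190.1 K.
In the N-layer model, layer k (counted from the surface) has T_k = (N+1−k)^(1/4)·T_e.
T_2 = (1)^(1/4)·190.1 = 190.1 K.

190 K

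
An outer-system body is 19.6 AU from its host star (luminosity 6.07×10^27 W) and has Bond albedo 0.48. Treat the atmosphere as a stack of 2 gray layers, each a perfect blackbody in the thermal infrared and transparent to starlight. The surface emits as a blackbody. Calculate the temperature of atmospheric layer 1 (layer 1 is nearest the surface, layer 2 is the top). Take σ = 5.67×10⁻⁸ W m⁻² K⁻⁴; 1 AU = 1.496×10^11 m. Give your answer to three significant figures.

127 kelvin

Orbital distance: d = 19.6 AU = 2.932×10^12 m.
Flux at the orbit: S = L/(4πd²) = 6.07×10^27/(4π·(2.93×10^12)²) = 56.18 W m⁻².
The effective emission temperature is T_e = [S(1−α)/(4σ)]^¼ = 106.5 K.
Each opaque layer satisfies 2T_j⁴ = T_{j−1}⁴ + T_{j+1}⁴, giving T_k⁴ = (N+1−k)T_e⁴.
With k = 1: T_1 = (2+1−1)^¼·106.5 K = 126.7 K.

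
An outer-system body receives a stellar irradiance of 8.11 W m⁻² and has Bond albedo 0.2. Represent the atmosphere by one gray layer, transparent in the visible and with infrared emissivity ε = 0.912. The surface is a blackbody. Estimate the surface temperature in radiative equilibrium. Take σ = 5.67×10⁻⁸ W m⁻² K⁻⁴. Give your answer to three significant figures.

Effective emission temperature (TOA balance): σT_e⁴ = S(1−α)/4 = 1.622 W m⁻² → T_e = 73.13 K.
The surface balance (absorbed SW + ε·downward IR = σT_s⁴) with T_a⁴ = T_s⁴/2 reduces to T_s = T_e·[2/(2−ε)]^¼ = 85.16 K.

85.2 K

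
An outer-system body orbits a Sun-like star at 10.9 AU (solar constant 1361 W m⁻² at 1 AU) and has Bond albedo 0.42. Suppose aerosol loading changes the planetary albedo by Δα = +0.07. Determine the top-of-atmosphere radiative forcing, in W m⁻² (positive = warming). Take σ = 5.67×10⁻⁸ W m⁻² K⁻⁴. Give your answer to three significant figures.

-0.200 W m⁻²

Flux at the orbit: S = 1361/(10.9)² = 11.46 W m⁻².
The change in absorbed flux is Δ[S(1−α)/4] = −SΔα/4 = -0.2005 W m⁻².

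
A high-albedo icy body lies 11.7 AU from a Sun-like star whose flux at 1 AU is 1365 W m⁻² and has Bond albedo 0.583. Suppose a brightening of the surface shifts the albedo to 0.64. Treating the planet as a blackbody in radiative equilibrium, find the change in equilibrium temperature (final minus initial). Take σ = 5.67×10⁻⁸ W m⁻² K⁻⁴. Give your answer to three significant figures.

By the inverse-square law, S = 1365/11.7² = 9.972 W m⁻².
Initial: T₁ = [S(1−0.583)/(4σ)]^(1/4) = 65.44 K.
With α = 0.64, T₂ = 63.07 K.
ΔT = T₂ − T₁ = -2.361 K.

-2.36 K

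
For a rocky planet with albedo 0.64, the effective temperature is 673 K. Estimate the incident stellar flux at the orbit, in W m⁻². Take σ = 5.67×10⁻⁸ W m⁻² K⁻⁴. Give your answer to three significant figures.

Invert the energy balance for S: S = 4σT⁴/(1−α).
The emitted flux is σT⁴ = 11630 W m⁻².
S = 4·11630/0.36 = 1.292×10^5 W m⁻².

1.29×10^5 W m⁻²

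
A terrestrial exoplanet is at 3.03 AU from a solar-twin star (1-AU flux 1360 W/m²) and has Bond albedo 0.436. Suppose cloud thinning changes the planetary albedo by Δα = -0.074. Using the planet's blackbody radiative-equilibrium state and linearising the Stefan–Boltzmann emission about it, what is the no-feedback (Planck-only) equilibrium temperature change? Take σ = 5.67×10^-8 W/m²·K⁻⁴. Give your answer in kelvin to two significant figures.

Flux at the orbit: S = 1360/(3.03)² = 148.1 W/m².
Reference equilibrium: T_e = [S(1−α)/(4σ)]^(1/4) = 138.5 K.
The change in absorbed flux is Δ[S(1−α)/4] = −SΔα/4 = 2.740 W/m².
The Planck feedback parameter is 4σT_e³ = 0.6031 W/m²/K.
Hence the no-feedback warming is ΔF/(4σT_e³) = 4.54 K.

4.5 kelvin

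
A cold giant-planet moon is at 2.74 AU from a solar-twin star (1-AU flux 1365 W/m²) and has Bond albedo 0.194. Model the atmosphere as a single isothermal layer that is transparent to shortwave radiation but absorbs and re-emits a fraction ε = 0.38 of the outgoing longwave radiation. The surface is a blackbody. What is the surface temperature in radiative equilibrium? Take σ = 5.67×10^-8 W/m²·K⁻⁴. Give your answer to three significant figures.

168 K

Flux at the orbit: S = 1365/(2.74)² = 181.8 W/m².
At the top of the atmosphere, σT_e⁴ = S(1−α)/4 = 36.64 W/m², giving T_e = 159.4 K.
Surface balance with a leaky layer gives σT_s⁴ = σT_e⁴·2/(2−ε), so T_s = T_e·[2/(2−0.38)]^(1/4) = 168.1 K.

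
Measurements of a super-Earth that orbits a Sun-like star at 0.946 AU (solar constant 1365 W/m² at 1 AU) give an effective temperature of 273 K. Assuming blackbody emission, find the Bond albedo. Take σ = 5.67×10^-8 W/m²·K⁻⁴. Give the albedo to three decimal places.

0.174

Irradiance scales as 1/d², so S = 1365 W/m² × (1/0.946)² = 1525 W/m².
From σT⁴ = S(1−α)/4 we invert for α: 1−α = 4σT⁴/S.
σT⁴ = 314.9 W/m², so 4σT⁴ = 1260 W/m².
1−α = 1260/1525 = 0.8259, so α = 0.1741.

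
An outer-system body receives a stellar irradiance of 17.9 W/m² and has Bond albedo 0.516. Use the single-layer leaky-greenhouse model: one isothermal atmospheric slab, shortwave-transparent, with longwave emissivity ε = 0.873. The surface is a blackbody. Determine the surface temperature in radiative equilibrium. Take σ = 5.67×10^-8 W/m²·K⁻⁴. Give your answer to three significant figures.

90.7 K

The planet radiates to space at T_e = [S(1−α)/(4σ)]^(1/4) = 78.62 K.
The surface balance (absorbed SW + ε·downward IR = σT_s⁴) with T_a⁴ = T_s⁴/2 reduces to T_s = T_e·[2/(2−ε)]^¼ = 90.74 K.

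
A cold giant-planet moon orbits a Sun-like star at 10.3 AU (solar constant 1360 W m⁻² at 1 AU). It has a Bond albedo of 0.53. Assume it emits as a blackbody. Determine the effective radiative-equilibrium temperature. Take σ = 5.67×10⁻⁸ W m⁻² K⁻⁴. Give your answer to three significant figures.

Flux at the orbit: S = 1360/(10.3)² = 12.82 W m⁻².
Averaging over the sphere, the absorbed flux is S(1−α)/4 = 1.506 W m⁻².
Balancing against σT⁴: T = (1.506/5.67×10⁻⁸)^(1/4) = 71.79 K.

71.8 K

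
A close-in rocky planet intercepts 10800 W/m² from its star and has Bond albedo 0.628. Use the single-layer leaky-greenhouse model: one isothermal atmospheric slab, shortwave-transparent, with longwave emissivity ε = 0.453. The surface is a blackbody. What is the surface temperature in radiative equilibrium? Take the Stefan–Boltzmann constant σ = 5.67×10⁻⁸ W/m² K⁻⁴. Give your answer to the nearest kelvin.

At the top of the atmosphere, σT_e⁴ = S(1−α)/4 = 1004 W/m², giving T_e = 364.8 K.
The surface balance (absorbed SW + ε·downward IR = σT_s⁴) with T_a⁴ = T_s⁴/2 reduces to T_s = T_e·[2/(2−ε)]^¼ = 389.0 K.

389 kelvin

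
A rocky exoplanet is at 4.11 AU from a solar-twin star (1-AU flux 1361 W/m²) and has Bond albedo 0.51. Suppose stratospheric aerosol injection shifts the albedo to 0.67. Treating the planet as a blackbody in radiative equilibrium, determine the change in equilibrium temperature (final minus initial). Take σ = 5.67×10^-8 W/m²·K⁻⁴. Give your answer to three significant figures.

-10.8 K

Flux at the orbit: S = 1361/(4.11)² = 80.57 W/m².
Initial: T₁ = [S(1−0.51)/(4σ)]^(1/4) = 114.9 K.
With α = 0.67, T₂ = 104.1 K.
ΔT = T₂ − T₁ = -10.81 K.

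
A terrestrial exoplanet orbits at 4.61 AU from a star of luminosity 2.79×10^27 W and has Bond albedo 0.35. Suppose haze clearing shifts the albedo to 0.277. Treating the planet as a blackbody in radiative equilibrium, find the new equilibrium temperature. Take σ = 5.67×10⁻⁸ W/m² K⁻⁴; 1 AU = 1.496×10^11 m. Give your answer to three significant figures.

Orbital distance: d = 4.61 AU = 6.897×10^11 m.
Flux at the orbit: S = L/(4πd²) = 2.79×10^27/(4π·(6.90×10^11)²) = 466.8 W/m².
With the new albedo, S(1−α₂)/4 = 84.37 W/m², so T₂ = 196.4 K.

196 kelvin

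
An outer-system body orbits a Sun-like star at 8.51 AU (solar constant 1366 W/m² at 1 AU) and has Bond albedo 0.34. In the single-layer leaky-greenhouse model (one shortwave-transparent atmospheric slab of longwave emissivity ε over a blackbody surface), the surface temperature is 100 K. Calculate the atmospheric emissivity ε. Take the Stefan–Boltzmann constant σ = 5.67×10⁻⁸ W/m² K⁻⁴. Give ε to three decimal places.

0.902

Flux at the orbit: S = 1366/(8.51)² = 18.86 W/m².
Effective temperature: T_e = [S(1−α)/(4σ)]^(1/4) = 86.07 K.
Since (2−ε)/2 = (T_e/T_s)⁴ = 0.5489, ε = 0.9022.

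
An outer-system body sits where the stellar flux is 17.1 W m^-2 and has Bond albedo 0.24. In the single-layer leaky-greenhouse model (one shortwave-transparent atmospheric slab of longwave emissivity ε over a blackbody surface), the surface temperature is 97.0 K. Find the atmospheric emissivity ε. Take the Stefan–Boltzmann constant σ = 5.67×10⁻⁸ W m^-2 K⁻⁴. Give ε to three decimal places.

Effective temperature: T_e = [S(1−α)/(4σ)]^(1/4) = 87.00 K.
T_s⁴ = T_e⁴·2/(2−ε) → ε = 2 − 2(T_e/T_s)⁴ = 2 − 2·(87.00/97.0)⁴ = 0.7055.

0.705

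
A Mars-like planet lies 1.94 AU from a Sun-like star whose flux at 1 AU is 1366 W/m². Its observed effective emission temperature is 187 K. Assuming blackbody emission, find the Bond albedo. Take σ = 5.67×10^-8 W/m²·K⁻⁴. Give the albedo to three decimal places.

Flux at the orbit: S = 1366/(1.94)² = 363.0 W/m².
Rearranging the radiative balance, α = 1 − 4σT⁴/S.
σT⁴ = 69.33 W/m², so 4σT⁴ = 277.3 W/m².
1−α = 277.3/363.0 = 0.7641, so α = 0.2359.

0.236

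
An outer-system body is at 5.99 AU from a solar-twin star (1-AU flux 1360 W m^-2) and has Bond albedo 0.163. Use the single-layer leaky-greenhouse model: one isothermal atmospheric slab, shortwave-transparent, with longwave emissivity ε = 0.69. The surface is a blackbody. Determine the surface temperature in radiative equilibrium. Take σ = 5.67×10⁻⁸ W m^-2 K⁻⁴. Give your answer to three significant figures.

Flux at the orbit: S = 1360/(5.99)² = 37.90 W m^-2.
At the top of the atmosphere, σT_e⁴ = S(1−α)/4 = 7.931 W m^-2, giving T_e = 108.8 K.
The surface balance (absorbed SW + ε·downward IR = σT_s⁴) with T_a⁴ = T_s⁴/2 reduces to T_s = T_e·[2/(2−ε)]^¼ = 120.9 K.

121 K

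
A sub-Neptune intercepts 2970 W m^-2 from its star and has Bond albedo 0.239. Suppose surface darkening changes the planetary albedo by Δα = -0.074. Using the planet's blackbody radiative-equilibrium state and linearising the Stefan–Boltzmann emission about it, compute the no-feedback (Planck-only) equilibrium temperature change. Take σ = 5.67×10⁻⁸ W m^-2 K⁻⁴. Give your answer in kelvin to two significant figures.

7.7 K

Unperturbed T_e = [2970·(1−0.239)/(4σ)]^¼ = 316.0 K.
TOA radiative forcing: ΔF = −S·Δα/4 = −2970·(-0.074)/4 = 54.95 W m^-2.
Linearising σT⁴ gives d(σT⁴)/dT = 4σT_e³ = 7.153 W m^-2 per K.
So ΔT₀ = 54.95/7.153 = 7.68 K.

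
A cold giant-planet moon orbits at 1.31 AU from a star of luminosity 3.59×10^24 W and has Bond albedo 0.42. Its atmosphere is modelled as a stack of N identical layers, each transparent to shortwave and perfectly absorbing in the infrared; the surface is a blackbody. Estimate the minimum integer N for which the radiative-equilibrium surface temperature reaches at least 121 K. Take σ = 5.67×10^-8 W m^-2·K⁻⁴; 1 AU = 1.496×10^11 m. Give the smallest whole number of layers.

d = 1.31 × 1.496×10^11 m = 1.960×10^11 m.
Flux at the orbit: S = L/(4πd²) = 3.59×10^24/(4π·(1.96×10^11)²) = 7.438 W m^-2.
OLR = S(1−α)/4 = 1.079 W m^-2; the top layer radiates at T_e = 66.04 K.
T_s = (N+1)^(1/4)·T_e ≥ 121 K requires N+1 ≥ (T_s/T_e)⁴ = (121/66.04)⁴ = 11.269.
The minimum whole number is N = 11.

11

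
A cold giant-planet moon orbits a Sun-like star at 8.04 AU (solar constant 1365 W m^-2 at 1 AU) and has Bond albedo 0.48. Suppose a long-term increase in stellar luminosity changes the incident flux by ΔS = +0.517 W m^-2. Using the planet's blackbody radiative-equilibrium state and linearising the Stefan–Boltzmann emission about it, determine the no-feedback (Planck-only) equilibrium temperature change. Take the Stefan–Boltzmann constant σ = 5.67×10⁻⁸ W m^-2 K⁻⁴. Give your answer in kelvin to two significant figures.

Irradiance scales as 1/d², so S = 1365 W m^-2 × (1/8.04)² = 21.12 W m^-2.
The baseline emission temperature is T_e = 83.42 K.
TOA radiative forcing: ΔF = (1−α)ΔS/4 = 0.52·(+0.517)/4 = 0.06721 W m^-2.
Planck response: λ_P = 4σT_e³ = 4·5.67×10⁻⁸·(83.42)³ = 0.1316 W m^-2/K.
ΔT₀ = ΔF/λ_P = 0.06721/0.1316 = 0.511 K.

0.51 K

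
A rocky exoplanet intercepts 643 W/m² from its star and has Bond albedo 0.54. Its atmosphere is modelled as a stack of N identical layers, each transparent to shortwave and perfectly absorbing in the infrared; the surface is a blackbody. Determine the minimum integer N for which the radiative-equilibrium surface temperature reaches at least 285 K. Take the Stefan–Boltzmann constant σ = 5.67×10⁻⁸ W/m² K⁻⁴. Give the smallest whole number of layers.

Top-of-atmosphere balance: σT_e⁴ = S(1−α)/4 = 73.94 W/m² → T_e = 190.0 K.
Need (N+1)T_e⁴ ≥ T_s⁴, i.e. N+1 ≥ (285/190.0)⁴ = 5.059.
Rounding up, N = 5.

5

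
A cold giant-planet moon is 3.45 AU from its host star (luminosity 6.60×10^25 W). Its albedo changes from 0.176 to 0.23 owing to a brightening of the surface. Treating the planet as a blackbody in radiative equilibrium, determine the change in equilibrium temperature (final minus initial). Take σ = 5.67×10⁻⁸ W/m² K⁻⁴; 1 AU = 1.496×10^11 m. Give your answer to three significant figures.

Orbital distance: d = 3.45 AU = 5.161×10^11 m.
Flux at the orbit: S = L/(4πd²) = 6.60×10^25/(4π·(5.16×10^11)²) = 19.72 W/m².
Initial: T₁ = [S(1−0.176)/(4σ)]^(1/4) = 92.00 K.
After:  T₂ = [19.72·0.77/(4σ)]^(1/4) = 90.45 K.
ΔT = T₂ − T₁ = -1.546 K.

-1.55 kelvin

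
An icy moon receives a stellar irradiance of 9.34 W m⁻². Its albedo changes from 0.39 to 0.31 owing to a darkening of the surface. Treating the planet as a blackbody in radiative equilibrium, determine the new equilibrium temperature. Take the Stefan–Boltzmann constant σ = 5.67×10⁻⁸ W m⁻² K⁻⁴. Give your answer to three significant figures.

73.0 K

New equilibrium: T₂ = [(1−0.31)·9.340/(4σ)]^(1/4) = 73.01 K.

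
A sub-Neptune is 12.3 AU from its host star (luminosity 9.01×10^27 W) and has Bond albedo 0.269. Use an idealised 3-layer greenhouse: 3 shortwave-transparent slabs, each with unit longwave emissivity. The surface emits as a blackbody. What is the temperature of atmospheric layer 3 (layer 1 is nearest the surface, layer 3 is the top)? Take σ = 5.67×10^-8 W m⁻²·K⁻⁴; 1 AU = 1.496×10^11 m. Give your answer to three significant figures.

162 kelvin

d = 12.3 × 1.496×10^11 m = 1.840×10^12 m.
Flux at the orbit: S = L/(4πd²) = 9.01×10^27/(4π·(1.84×10^12)²) = 211.8 W m⁻².
OLR = S(1−α)/4 = 38.70 W m⁻²; the top layer radiates at T_e = 161.6 K.
In the N-layer model, layer k (counted from the surface) has T_k = (N+1−k)^(1/4)·T_e.
T_3 = (1)^(1/4)·161.6 = 161.6 K.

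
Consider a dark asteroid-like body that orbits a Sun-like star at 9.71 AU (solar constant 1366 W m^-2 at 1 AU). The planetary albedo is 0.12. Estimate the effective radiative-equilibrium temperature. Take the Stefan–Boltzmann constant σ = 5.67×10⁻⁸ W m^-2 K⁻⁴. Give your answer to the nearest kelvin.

87 K

By the inverse-square law, S = 1366/9.71² = 14.49 W m^-2.
Averaging over the sphere, the absorbed flux is S(1−α)/4 = 3.187 W m^-2.
Balancing against σT⁴: T = (3.187/5.67×10⁻⁸)^(1/4) = 86.59 K.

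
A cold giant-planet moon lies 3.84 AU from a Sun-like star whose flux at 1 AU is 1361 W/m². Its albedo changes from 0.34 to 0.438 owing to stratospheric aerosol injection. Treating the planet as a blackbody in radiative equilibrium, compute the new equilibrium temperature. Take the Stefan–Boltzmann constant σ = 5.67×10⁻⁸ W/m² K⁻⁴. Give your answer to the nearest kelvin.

By the inverse-square law, S = 1361/3.84² = 92.30 W/m².
New equilibrium: T₂ = [(1−0.438)·92.30/(4σ)]^(1/4) = 123.0 K.

123 K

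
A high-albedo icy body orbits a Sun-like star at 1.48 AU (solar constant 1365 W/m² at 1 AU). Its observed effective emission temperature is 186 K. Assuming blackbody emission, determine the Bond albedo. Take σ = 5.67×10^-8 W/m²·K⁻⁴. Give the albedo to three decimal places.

0.564

Flux at the orbit: S = 1365/(1.48)² = 623.2 W/m².
From σT⁴ = S(1−α)/4 we invert for α: 1−α = 4σT⁴/S.
4σT⁴ = 4·5.67×10⁻⁸·(186)⁴ = 271.5 W/m².
1−α = 271.5/623.2 = 0.4356, so α = 0.5644.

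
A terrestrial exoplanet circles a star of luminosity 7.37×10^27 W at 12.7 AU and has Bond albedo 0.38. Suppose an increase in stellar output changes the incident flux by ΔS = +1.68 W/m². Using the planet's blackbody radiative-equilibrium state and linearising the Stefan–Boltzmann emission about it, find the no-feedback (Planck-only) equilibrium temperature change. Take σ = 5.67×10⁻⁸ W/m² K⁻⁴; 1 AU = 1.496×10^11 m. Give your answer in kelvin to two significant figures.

Orbital distance: d = 12.7 AU = 1.900×10^12 m.
S = L/(4πd²) = 162.5 W/m².
The baseline emission temperature is T_e = 145.2 K.
Only a fraction (1−α) is absorbed and it's spread over 4πR², so ΔF = (1−α)ΔS/4 = 0.2604 W/m².
Planck response: λ_P = 4σT_e³ = 4·5.67×10⁻⁸·(145.2)³ = 0.6939 W/m²/K.
So ΔT₀ = 0.2604/0.6939 = 0.375 K.

0.38 kelvin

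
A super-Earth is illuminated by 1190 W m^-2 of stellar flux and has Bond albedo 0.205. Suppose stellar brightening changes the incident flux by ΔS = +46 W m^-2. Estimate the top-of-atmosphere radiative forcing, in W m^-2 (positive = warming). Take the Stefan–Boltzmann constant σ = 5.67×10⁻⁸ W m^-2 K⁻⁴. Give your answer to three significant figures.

9.14 W m^-2

ΔF = Δ[S(1−α)]/4 = (1−0.205)·+46/4 = 9.143 W m^-2.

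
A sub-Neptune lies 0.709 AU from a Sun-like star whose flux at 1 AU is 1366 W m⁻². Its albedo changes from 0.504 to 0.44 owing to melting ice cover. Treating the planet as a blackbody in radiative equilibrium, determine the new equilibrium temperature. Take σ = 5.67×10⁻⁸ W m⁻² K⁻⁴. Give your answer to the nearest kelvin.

286 K

Flux at the orbit: S = 1366/(0.709)² = 2717 W m⁻².
T₂ = [S(1−α₂)/(4σ)]^(1/4) = [2717·0.56/(4σ)]^(1/4) = 286.2 K.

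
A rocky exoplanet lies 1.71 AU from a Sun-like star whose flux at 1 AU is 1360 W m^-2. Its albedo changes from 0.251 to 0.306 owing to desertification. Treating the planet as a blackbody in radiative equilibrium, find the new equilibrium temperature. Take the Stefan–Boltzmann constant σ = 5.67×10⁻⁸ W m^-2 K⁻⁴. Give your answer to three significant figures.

194 kelvin

By the inverse-square law, S = 1360/1.71² = 465.1 W m^-2.
With the new albedo, S(1−α₂)/4 = 80.69 W m^-2, so T₂ = 194.2 K.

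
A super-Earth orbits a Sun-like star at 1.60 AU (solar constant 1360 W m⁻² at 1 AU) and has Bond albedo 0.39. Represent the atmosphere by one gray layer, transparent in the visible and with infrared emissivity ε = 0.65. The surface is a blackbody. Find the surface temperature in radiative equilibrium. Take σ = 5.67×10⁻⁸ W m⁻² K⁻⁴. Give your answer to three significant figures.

Irradiance scales as 1/d², so S = 1360 W m⁻² × (1/1.60)² = 531.2 W m⁻².
Effective emission temperature (TOA balance): σT_e⁴ = S(1−α)/4 = 81.02 W m⁻² → T_e = 194.4 K.
Surface balance with a leaky layer gives σT_s⁴ = σT_e⁴·2/(2−ε), so T_s = T_e·[2/(2−0.65)]^(1/4) = 214.5 K.

214 K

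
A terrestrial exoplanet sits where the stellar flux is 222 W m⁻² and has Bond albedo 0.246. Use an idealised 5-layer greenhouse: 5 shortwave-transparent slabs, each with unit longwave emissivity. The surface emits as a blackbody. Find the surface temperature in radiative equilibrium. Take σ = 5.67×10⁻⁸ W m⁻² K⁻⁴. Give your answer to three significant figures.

Top-of-atmosphere balance: σT_e⁴ = S(1−α)/4 = 41.85 W m⁻² → T_e = 164.8 K.
Layer-by-layer balance gives σT_s⁴ = (N+1)σT_e⁴, so T_s = 6^¼·164.8 = 258.0 K.

258 K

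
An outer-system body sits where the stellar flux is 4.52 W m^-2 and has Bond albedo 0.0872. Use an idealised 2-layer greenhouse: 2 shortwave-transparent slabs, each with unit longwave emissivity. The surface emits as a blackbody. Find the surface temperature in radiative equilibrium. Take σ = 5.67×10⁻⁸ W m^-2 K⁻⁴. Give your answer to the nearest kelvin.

86 kelvin

OLR = S(1−α)/4 = 1.031 W m^-2; the top layer radiates at T_e = 65.31 K.
With N = 2 opaque layers, T_s = (N+1)^(1/4)·T_e = 3^(1/4)·65.31 = 85.95 K.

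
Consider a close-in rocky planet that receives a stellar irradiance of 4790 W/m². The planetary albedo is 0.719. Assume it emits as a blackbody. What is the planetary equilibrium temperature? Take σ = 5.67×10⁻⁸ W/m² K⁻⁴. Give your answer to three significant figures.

Averaging over the sphere, the absorbed flux is S(1−α)/4 = 336.5 W/m².
In equilibrium σT⁴ equals this, so T = 277.6 K.

278 kelvin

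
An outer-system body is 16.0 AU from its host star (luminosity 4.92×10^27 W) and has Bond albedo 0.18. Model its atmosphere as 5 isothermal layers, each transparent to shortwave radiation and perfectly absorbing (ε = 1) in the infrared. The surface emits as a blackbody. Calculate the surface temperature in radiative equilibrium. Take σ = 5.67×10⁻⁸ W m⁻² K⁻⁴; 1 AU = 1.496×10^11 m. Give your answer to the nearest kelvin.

196 K

Orbital distance: d = 16.0 AU = 2.394×10^12 m.
Flux at the orbit: S = L/(4πd²) = 4.92×10^27/(4π·(2.39×10^12)²) = 68.34 W m⁻².
The effective emission temperature is T_e = [S(1−α)/(4σ)]^¼ = 125.4 K.
Layer-by-layer balance gives σT_s⁴ = (N+1)σT_e⁴, so T_s = 6^¼·125.4 = 196.2 K.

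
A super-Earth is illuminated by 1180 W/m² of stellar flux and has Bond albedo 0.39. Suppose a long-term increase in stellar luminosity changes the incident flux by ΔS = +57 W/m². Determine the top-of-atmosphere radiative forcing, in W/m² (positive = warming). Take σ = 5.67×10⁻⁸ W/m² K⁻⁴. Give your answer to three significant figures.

ΔF = Δ[S(1−α)]/4 = (1−0.39)·+57/4 = 8.692 W/m².

8.69 W/m²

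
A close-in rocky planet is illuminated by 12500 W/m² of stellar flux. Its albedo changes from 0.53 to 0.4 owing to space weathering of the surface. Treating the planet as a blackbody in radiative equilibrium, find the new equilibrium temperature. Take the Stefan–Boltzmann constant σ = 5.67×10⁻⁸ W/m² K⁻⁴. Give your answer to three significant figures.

With the new albedo, S(1−α₂)/4 = 1875 W/m², so T₂ = 426.4 K.

426 K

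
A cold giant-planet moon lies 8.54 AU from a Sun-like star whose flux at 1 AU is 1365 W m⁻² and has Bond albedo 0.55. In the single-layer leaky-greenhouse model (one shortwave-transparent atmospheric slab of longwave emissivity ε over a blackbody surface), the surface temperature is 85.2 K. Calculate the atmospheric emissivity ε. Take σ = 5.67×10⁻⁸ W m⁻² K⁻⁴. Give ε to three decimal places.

0.591

Irradiance scales as 1/d², so S = 1365 W m⁻² × (1/8.54)² = 18.72 W m⁻².
Effective temperature: T_e = [S(1−α)/(4σ)]^(1/4) = 78.06 K.
Since (2−ε)/2 = (T_e/T_s)⁴ = 0.7047, ε = 0.5905.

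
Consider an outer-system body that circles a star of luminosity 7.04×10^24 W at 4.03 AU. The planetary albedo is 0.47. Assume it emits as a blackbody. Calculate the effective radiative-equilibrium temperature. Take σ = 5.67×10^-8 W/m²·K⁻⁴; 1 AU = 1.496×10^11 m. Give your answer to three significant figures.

43.6 K

Orbital distance: d = 4.03 AU = 6.029×10^11 m.
S = L/(4πd²) = 1.541 W/m².
The planet absorbs (1−α)S over its disc πR² and re-emits over 4πR², so the mean absorbed flux is (1−0.47)·1.541/4 = 0.2042 W/m².
In equilibrium σT⁴ equals this, so T = 43.56 K.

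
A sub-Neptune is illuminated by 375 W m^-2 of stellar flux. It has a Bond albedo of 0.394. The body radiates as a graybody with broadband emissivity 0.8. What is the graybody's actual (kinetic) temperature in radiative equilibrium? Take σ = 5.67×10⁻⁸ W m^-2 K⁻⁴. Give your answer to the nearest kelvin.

188 K

Averaging over the sphere, the absorbed flux is S(1−α)/4 = 56.81 W m^-2.
Radiative balance εσT⁴ = 56.81 gives T = [56.81/(0.8·σ)]^(1/4) = 188.1 K.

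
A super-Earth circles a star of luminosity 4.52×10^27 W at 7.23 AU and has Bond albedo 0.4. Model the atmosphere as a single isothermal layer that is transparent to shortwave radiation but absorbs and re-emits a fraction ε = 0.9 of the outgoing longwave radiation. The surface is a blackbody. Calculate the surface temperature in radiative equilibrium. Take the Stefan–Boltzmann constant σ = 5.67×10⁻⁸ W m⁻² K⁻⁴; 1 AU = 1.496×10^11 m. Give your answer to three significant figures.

d = 7.23 × 1.496×10^11 m = 1.082×10^12 m.
Spreading L over a sphere of radius d: S = 4.52×10^27/(4π·1.08×10^12²) = 307.5 W m⁻².
At the top of the atmosphere, σT_e⁴ = S(1−α)/4 = 46.12 W m⁻², giving T_e = 168.9 K.
Surface balance with a leaky layer gives σT_s⁴ = σT_e⁴·2/(2−ε), so T_s = T_e·[2/(2−0.9)]^(1/4) = 196.1 K.

196 K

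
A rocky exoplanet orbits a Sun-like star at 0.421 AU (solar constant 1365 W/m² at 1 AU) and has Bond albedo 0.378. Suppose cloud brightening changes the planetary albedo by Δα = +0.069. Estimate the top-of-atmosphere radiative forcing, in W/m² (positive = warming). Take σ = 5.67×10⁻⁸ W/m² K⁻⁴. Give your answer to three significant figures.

By the inverse-square law, S = 1365/0.421² = 7701 W/m².
The change in absorbed flux is Δ[S(1−α)/4] = −SΔα/4 = -132.8 W/m².

-133 W/m²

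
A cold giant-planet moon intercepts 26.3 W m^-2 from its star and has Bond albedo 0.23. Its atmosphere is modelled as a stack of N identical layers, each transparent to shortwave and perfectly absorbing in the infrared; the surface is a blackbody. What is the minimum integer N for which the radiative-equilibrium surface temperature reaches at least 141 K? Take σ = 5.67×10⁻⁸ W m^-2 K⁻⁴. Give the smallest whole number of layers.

4

Top-of-atmosphere balance: σT_e⁴ = S(1−α)/4 = 5.063 W m^-2 → T_e = 97.21 K.
Since T_s⁴ = (N+1)T_e⁴, we need N ≥ (T_s/T_e)⁴ − 1 = 3.427.
The minimum whole number is N = 4.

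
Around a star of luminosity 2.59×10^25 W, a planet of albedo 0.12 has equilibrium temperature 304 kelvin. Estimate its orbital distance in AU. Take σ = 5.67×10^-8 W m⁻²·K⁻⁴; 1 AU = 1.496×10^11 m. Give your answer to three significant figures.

0.205 AU

Energy balance gives S = 4σT⁴/(1−α) = 2201 W m⁻².
S = L/(4πd²) → d = √(L/4πS) = √(2.59×10^25/(4π·2201)) = 3.060×10^10 m = 0.2045 AU.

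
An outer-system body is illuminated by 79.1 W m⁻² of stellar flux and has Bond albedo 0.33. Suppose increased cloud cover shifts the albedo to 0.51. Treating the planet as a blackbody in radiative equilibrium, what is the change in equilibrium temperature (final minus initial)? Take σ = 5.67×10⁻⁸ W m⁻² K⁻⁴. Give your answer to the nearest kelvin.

Initial: T₁ = [S(1−0.33)/(4σ)]^(1/4) = 123.6 K.
After:  T₂ = [79.10·0.49/(4σ)]^(1/4) = 114.3 K.
Change: 114.3 − 123.6 = -9.302 K.

-9 K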